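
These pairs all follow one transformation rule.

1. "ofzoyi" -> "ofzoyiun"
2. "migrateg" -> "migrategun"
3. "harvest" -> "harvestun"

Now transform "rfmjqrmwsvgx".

The pattern: append "un".
For "rfmjqrmwsvgx" the result is "rfmjqrmwsvgxun".

rfmjqrmwsvgxun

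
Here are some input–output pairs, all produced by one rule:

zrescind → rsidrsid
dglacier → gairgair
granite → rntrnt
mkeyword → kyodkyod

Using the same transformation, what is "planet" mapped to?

Each output is the input with this applied: keep every other character starting from the second (positions 2nd, 4th, 6th, ...), then write the whole string twice.
Starting from "planet": after the first operation, "lnt"; after the second, "lntlnt".

lntlnt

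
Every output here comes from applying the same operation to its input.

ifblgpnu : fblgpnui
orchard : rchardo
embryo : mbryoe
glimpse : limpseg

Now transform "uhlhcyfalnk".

hlhcyfalnku

Rule — move the first character to the end.
Applying that to "uhlhcyfalnk" gives "hlhcyfalnku".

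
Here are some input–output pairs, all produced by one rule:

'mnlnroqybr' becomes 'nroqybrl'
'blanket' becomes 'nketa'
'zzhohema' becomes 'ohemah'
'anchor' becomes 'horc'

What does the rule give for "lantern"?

Rule — delete the first 2 characters, then move the first character to the end.
For "lantern", step one produces "ntern"; step two turns that into "ternn".
(Check on "blanket": → "anket" → "nketa" ✓)

ternn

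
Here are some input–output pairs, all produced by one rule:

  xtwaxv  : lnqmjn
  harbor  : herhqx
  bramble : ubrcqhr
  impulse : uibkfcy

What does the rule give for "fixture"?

Looking at the pairs, the operation is to reverse the string, then shift every letter 10 places backward in the alphabet (wrapping around).
Applying both steps to "fixture": "erutxif", then "uhkjnyv".
(Check on "harbor": → "robrah" → "herhqx" ✓)

uhkjnyv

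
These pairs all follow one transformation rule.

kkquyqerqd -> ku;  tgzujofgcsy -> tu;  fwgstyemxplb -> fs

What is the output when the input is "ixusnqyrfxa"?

is

What's happening: keep one character in every 3, starting at position 1 (positions 1st, 4th, 7th, ...), then keep only the first 2 characters.
For "ixusnqyrfxa" the result is "is".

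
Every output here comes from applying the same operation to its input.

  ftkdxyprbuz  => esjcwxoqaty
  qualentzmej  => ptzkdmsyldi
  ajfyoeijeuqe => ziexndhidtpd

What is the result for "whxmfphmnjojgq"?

The rule is to shift every letter 1 place backward in the alphabet (wrapping around).
"whxmfphmnjojgq" → "vgwleoglminifp".

vgwleoglminifp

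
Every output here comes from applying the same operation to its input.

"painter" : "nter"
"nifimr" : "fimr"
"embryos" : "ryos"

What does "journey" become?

The pattern: keep only the last 4 characters.
"journey" → "rney".

rney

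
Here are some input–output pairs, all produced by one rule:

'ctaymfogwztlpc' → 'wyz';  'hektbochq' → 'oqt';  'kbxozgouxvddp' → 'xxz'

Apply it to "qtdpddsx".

In each case the input is transformed by: sort the characters into alphabetical order, then keep only the last 3 characters.
Starting from "qtdpddsx": after the first operation, "dddpqstx"; after the second, "stx".

stx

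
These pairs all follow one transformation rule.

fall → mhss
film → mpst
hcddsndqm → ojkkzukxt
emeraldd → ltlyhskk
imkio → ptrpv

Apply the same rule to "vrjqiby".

Each output is the input with this applied: shift every letter 7 places forward in the alphabet (wrapping around).
Applying that to "vrjqiby" gives "cyqxpif".

cyqxpif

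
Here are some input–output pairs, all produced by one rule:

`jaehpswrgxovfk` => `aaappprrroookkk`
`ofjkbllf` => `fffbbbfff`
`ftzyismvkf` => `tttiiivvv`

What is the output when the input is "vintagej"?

Each output is the input with this applied: keep one character in every 3, starting at position 2 (positions 2nd, 5th, 8th, ...), then repeat every character 3 times.
Applying both steps to "vintagej": "iaj", then "iiiaaajjj".
(Check on "ftzyismvkf": → "tiv" → "tttiiivvv" ✓)

iiiaaajjj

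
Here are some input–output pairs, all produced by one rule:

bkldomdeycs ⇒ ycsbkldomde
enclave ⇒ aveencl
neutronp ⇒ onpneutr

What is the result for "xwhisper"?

In each case the input is transformed by: move the last 3 characters to the front (rotate right by 3).
On "xwhisper" that produces "perxwhis".

perxwhis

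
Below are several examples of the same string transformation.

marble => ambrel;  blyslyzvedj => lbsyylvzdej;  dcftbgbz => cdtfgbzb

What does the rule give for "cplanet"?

pcalent

Each output is the input with this applied: swap each adjacent pair of characters (1↔2, 3↔4, ...).
For "cplanet" the result is "pcalent".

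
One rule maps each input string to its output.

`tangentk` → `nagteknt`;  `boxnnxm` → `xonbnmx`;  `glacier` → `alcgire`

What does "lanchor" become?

naclhro

The pattern: move the first 2 characters to the end (rotate left by 2), then take characters alternately from the front and the back (1st, last, 2nd, 2nd-last, ...).
"lanchor" → "nchorla" → "naclhro".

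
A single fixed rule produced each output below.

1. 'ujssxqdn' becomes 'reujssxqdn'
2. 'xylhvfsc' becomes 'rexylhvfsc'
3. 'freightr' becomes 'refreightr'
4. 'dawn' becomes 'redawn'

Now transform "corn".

What's happening: prepend "re".
So "corn" becomes "recorn".

recorn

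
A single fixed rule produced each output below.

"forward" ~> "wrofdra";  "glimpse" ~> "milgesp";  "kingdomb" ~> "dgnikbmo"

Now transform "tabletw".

lbatwte

Looking at the pairs, the operation is to move the last 3 characters to the front (rotate right by 3), then reverse the string.
Working it through for "tabletw": intermediate "etwtabl", final "lbatwte".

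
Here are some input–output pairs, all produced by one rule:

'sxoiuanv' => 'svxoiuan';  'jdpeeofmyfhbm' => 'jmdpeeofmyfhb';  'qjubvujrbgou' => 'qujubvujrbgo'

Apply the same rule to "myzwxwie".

meyzwxwi

The transformation: swap the first and last characters, then move the last character to the front.
Starting from "myzwxwie": after the first operation, "eyzwxwim"; after the second, "meyzwxwi".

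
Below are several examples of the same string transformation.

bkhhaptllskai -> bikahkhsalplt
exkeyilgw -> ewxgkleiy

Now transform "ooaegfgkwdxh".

ohoxadewgkfg

What's happening: take characters alternately from the front and the back (1st, last, 2nd, 2nd-last, ...).
On "ooaegfgkwdxh" that produces "ohoxadewgkfg".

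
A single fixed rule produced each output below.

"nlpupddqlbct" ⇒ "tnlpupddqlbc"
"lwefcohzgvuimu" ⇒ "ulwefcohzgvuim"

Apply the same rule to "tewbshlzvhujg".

gtewbshlzvhuj

The pattern: move the last character to the front.
On "tewbshlzvhujg" that produces "gtewbshlzvhuj".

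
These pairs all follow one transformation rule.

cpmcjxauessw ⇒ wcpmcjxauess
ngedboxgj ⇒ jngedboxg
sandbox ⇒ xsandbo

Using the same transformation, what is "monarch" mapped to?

Rule — move the last character to the front.
For "monarch" the result is "hmonarc".

hmonarc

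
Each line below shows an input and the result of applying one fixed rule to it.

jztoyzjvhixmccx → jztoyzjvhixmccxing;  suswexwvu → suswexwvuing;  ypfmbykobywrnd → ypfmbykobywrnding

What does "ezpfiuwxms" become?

Rule — append "ing".
So "ezpfiuwxms" becomes "ezpfiuwxmsing".

ezpfiuwxmsing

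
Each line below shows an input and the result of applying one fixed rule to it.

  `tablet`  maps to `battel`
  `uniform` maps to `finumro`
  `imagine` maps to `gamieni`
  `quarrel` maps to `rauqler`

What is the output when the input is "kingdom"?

gnikmod

Rule — reverse the string, then move the first 3 characters to the end (rotate left by 3).
Applying both steps to "kingdom": "modgnik", then "gnikmod".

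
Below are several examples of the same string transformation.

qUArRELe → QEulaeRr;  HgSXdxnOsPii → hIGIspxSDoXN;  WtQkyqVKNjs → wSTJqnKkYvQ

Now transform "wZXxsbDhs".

WSzHxdXBS

Each output is the input with this applied: take characters alternately from the front and the back (1st, last, 2nd, 2nd-last, ...), then flip the case of every letter.
Doing the same to "wZXxsbDhs": "WSzHxdXBS".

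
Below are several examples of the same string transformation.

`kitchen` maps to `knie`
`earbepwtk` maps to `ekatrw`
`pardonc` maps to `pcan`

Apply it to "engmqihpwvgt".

etnggvmwq

The rule is to take characters alternately from the front and the back (1st, last, 2nd, 2nd-last, ...), then delete the last 3 characters.
For "engmqihpwvgt", step one produces "etnggvmwqpih"; step two turns that into "etnggvmwq".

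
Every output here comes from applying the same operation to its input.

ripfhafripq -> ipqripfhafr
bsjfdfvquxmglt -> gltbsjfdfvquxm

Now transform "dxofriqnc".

Looking at the pairs, the operation is to move the last 3 characters to the front (rotate right by 3).
For "dxofriqnc" the result is "qncdxofri".

qncdxofri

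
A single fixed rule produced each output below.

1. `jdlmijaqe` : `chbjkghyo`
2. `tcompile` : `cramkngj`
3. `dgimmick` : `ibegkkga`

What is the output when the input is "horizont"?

Looking at the pairs, the operation is to shift every letter 2 places backward in the alphabet (wrapping around), then move the last character to the front.
Applying both steps to "horizont": "fmpgxmlr", then "rfmpgxml".

rfmpgxml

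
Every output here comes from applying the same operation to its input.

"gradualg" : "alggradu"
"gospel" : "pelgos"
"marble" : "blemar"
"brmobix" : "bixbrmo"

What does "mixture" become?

The transformation: move the last 3 characters to the front (rotate right by 3).
For "mixture" the result is "uremixt".

uremixt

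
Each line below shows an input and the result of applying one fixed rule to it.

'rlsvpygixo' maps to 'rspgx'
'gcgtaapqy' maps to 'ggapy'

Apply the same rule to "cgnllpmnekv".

What's happening: keep every other character starting from the first (positions 1st, 3rd, 5th, ...).
So "cgnllpmnekv" becomes "cnlmev".

cnlmev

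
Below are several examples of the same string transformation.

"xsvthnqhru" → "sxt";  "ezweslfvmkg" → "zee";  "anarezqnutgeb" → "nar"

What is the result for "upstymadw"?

The transformation: swap each adjacent pair of characters (1↔2, 3↔4, ...), then keep only the first 3 characters.
For "upstymadw", step one produces "putsmydaw"; step two turns that into "put".

put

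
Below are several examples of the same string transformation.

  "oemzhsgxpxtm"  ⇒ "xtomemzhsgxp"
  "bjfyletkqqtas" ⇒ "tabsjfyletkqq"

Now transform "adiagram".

raamdiag

Looking at the pairs, the operation is to swap the first and last characters, then move the last 3 characters to the front (rotate right by 3).
"adiagram" → "mdiagraa" → "raamdiag".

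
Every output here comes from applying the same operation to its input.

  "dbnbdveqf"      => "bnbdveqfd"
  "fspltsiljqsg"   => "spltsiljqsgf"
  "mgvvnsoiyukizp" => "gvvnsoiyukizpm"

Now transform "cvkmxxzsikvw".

vkmxxzsikvwc

Each output is the input with this applied: move the first character to the end.
So "cvkmxxzsikvw" becomes "vkmxxzsikvwc".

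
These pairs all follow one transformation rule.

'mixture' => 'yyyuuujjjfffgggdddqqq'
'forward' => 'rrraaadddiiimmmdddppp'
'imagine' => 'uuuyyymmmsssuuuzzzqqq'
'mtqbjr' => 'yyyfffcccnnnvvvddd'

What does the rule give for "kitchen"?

Each output is the input with this applied: repeat every character 3 times, then shift every letter 12 places forward in the alphabet (wrapping around).
Starting from "kitchen": after the first operation, "kkkiiitttccchhheeennn"; after the second, "wwwuuufffoootttqqqzzz".

wwwuuufffoootttqqqzzz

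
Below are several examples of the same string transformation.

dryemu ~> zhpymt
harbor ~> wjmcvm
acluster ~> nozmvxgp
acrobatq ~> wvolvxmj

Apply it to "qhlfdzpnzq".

The transformation: shift every letter 5 places backward in the alphabet (wrapping around), then swap the front and back halves of the string.
For "qhlfdzpnzq", step one produces "lcgayukiul"; step two turns that into "ukiullcgay".
(Check on "acrobatq": → "vxmjwvol" → "wvolvxmj" ✓)

ukiullcgay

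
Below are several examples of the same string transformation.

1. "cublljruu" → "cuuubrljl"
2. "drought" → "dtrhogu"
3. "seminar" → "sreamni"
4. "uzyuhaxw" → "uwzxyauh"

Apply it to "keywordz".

kzedyrwo

The rule is to take characters alternately from the front and the back (1st, last, 2nd, 2nd-last, ...).
For "keywordz" the result is "kzedyrwo".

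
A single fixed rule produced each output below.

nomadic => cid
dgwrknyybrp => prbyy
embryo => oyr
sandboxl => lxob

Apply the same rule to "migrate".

The transformation: take characters alternately from the front and the back (1st, last, 2nd, 2nd-last, ...), then keep every other character starting from the second (positions 2nd, 4th, 6th, ...).
On "migrate" that produces "eta".

eta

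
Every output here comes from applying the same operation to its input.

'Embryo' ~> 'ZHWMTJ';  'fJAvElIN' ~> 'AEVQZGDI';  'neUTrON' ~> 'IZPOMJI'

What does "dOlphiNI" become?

YJGKCDID

In each case the input is transformed by: shift every letter 5 places backward in the alphabet (wrapping around), then convert every letter to uppercase.
Applying both steps to "dOlphiNI": "yJgkcdID", then "YJGKCDID".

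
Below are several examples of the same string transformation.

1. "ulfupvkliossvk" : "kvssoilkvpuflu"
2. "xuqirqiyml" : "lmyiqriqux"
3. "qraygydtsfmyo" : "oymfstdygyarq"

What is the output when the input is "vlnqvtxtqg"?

gqtxtvqnlv

The pattern: reverse the string.
For "vlnqvtxtqg" the result is "gqtxtvqnlv".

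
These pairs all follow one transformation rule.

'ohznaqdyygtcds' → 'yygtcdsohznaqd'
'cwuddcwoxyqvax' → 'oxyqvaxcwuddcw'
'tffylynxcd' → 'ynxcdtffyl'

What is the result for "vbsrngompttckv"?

The rule is to swap the front and back halves of the string.
So "vbsrngompttckv" becomes "mpttckvvbsrngo".

mpttckvvbsrngo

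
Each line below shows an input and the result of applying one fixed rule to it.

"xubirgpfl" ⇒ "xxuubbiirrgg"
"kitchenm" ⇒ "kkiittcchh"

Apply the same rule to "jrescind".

jjrreesscc

The pattern: delete the last 3 characters, then double every character.
Working it through for "jrescind": intermediate "jresc", final "jjrreesscc".
(Check on "xubirgpfl": → "xubirg" → "xxuubbiirrgg" ✓)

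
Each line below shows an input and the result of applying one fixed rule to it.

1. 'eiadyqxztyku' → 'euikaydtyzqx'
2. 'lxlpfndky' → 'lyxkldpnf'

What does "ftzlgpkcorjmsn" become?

In each case the input is transformed by: take characters alternately from the front and the back (1st, last, 2nd, 2nd-last, ...).
On "ftzlgpkcorjmsn" that produces "fntszmljgrpokc".

fntszmljgrpokc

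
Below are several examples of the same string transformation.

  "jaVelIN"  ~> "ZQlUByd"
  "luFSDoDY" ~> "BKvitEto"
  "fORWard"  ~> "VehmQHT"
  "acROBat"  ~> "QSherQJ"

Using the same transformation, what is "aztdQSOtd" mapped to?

Looking at the pairs, the operation is to flip the case of every letter, then shift every letter 10 places backward in the alphabet (wrapping around).
Starting from "aztdQSOtd": after the first operation, "AZTDqsoTD"; after the second, "QPJTgieJT".
(Check on "jaVelIN": → "JAvELin" → "ZQlUByd" ✓)

QPJTgieJT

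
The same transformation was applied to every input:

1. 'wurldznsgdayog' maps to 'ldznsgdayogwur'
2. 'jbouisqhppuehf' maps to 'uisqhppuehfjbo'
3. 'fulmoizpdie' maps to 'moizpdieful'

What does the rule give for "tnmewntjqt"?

The rule is to move the first 3 characters to the end (rotate left by 3).
Applying that to "tnmewntjqt" gives "ewntjqttnm".

ewntjqttnm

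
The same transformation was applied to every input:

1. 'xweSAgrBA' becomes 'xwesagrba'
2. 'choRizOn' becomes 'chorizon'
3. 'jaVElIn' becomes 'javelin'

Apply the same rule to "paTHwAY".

Looking at the pairs, the operation is to convert every letter to lowercase.
"paTHwAY" → "pathway".

pathway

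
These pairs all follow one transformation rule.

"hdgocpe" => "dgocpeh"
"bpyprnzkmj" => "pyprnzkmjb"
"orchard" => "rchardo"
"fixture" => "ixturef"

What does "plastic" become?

The pattern: move the first character to the end.
So "plastic" becomes "lasticp".

lasticp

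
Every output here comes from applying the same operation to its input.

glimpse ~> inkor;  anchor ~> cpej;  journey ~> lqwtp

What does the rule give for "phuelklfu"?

Looking at the pairs, the operation is to shift every letter 2 places forward in the alphabet (wrapping around), then delete the last 2 characters.
"phuelklfu" → "rjwgnmnhw" → "rjwgnmn".

rjwgnmn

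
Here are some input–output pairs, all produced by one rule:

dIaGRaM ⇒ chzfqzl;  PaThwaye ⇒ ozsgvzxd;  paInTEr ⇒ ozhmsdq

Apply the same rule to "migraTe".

Rule — shift every letter 1 place backward in the alphabet (wrapping around), then convert every letter to lowercase.
Doing the same to "migraTe": "lhfqzsd".

lhfqzsd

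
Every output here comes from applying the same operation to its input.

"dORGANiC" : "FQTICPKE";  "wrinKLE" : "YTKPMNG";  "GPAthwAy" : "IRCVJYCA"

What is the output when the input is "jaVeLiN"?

LCXGNKP

The pattern: shift every letter 2 places forward in the alphabet (wrapping around), then convert every letter to uppercase.
"jaVeLiN" → "lcXgNkP" → "LCXGNKP".
(Check on "wrinKLE": → "ytkpMNG" → "YTKPMNG" ✓)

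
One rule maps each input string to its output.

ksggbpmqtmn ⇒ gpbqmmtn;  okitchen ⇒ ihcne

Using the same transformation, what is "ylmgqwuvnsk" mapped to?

mwqvusnk

The transformation: swap each adjacent pair of characters (1↔2, 3↔4, ...), then delete the first 3 characters.
Starting from "ylmgqwuvnsk": after the first operation, "lygmwqvusnk"; after the second, "mwqvusnk".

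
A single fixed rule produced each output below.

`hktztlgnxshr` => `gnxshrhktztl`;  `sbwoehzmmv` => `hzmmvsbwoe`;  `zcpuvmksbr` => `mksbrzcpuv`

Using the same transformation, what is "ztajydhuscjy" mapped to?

huscjyztajyd

Looking at the pairs, the operation is to swap the front and back halves of the string.
So "ztajydhuscjy" becomes "huscjyztajyd".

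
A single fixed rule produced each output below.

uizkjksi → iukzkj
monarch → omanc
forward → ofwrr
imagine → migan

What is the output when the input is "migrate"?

Looking at the pairs, the operation is to swap each adjacent pair of characters (1↔2, 3↔4, ...), then delete the last 2 characters.
Applying both steps to "migrate": "imrgtae", then "imrgt".

imrgt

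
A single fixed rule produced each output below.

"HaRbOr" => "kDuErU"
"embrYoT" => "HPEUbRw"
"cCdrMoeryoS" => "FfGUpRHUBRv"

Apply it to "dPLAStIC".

GsodvWlf

The transformation: flip the case of every letter, then shift every letter 3 places forward in the alphabet (wrapping around).
Applying both steps to "dPLAStIC": "DplasTic", then "GsodvWlf".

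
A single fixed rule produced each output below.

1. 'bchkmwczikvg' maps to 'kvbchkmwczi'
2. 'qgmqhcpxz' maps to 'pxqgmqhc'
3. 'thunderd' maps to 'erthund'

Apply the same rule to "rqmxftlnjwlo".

In each case the input is transformed by: delete the last character, then move the last 2 characters to the front (rotate right by 2).
For "rqmxftlnjwlo" the result is "wlrqmxftlnj".

wlrqmxftlnj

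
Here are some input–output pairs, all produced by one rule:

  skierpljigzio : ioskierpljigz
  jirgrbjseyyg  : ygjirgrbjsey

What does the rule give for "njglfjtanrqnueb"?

What's happening: move the last 2 characters to the front (rotate right by 2).
For "njglfjtanrqnueb" the result is "ebnjglfjtanrqnu".

ebnjglfjtanrqnu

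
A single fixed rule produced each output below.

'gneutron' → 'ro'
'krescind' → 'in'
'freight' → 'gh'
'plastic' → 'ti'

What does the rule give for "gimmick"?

In each case the input is transformed by: move the last 3 characters to the front (rotate right by 3), then keep only the first 2 characters.
So "gimmick" becomes "ic".

ic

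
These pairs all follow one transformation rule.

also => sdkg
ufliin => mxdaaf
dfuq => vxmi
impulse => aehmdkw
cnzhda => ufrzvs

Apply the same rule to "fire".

Rule — shift every letter 8 places backward in the alphabet (wrapping around).
For "fire" the result is "xajw".

xajw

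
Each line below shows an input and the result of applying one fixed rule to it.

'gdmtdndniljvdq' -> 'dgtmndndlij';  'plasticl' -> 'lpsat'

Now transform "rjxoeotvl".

jroxoe

Rule — delete the last 3 characters, then swap each adjacent pair of characters (1↔2, 3↔4, ...).
For "rjxoeotvl", step one produces "rjxoeo"; step two turns that into "jroxoe".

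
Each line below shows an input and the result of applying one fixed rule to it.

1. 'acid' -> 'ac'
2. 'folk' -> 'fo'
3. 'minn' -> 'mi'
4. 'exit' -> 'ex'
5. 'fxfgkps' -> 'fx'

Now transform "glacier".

gl

The transformation: keep only the first 2 characters.
Applying that to "glacier" gives "gl".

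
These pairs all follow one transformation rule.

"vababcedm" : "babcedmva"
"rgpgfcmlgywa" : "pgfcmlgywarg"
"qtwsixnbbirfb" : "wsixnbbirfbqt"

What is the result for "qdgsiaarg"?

gsiaargqd

Each output is the input with this applied: move the first 2 characters to the end (rotate left by 2).
Applying that to "qdgsiaarg" gives "gsiaargqd".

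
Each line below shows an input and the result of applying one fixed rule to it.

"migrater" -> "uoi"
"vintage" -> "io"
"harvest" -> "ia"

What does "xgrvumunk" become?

ou

What's happening: shift every letter 8 places forward in the alphabet (wrapping around), then keep only the vowels.
For "xgrvumunk" the result is "ou".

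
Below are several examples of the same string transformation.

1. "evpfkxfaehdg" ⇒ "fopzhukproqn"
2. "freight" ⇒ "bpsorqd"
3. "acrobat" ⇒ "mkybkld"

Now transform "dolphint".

ynzvsrdx

Rule — shift every letter 10 places forward in the alphabet (wrapping around), then swap each adjacent pair of characters (1↔2, 3↔4, ...).
For "dolphint" the result is "ynzvsrdx".
(Check on "freight": → "pbosqrd" → "bpsorqd" ✓)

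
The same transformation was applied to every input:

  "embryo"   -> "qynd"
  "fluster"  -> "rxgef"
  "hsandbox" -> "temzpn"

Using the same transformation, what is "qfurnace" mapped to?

crgdzm

Each output is the input with this applied: delete the last 2 characters, then shift every letter 12 places forward in the alphabet (wrapping around).
"qfurnace" → "qfurna" → "crgdzm".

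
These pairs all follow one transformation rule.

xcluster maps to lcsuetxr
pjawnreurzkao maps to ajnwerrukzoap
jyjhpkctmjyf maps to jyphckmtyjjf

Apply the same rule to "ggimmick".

The pattern: move the first character to the end, then swap each adjacent pair of characters (1↔2, 3↔4, ...).
For "ggimmick", step one produces "gimmickg"; step two turns that into "igmmcigk".

igmmcigk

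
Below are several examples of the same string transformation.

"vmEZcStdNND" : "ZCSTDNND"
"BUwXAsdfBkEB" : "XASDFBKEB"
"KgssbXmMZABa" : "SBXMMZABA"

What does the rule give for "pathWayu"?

What's happening: delete the first 3 characters, then convert every letter to uppercase.
Applying both steps to "pathWayu": "hWayu", then "HWAYU".

HWAYU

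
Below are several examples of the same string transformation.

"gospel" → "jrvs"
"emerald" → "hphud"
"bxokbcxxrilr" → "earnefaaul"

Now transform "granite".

judql

Rule — shift every letter 3 places forward in the alphabet (wrapping around), then delete the last 2 characters.
Applying both steps to "granite": "judqlwh", then "judql".
(Check on "bxokbcxxrilr": → "earnefaaulou" → "earnefaaul" ✓)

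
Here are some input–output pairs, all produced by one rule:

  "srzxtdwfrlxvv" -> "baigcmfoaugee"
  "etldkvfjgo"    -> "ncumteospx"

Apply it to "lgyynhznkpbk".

Each output is the input with this applied: shift every letter 9 places forward in the alphabet (wrapping around).
Applying that to "lgyynhznkpbk" gives "uphhwqiwtykt".

uphhwqiwtykt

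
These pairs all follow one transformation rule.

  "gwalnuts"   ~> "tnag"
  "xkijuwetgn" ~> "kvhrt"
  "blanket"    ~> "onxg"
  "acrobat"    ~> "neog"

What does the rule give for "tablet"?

Looking at the pairs, the operation is to keep every other character starting from the first (positions 1st, 3rd, 5th, ...), then shift every letter 13 places forward in the alphabet (wrapping around) — i.e. ROT13.
On "tablet": the first step gives "tbe", and the second then gives "gor".
(Check on "acrobat": → "arbt" → "neog" ✓)

gor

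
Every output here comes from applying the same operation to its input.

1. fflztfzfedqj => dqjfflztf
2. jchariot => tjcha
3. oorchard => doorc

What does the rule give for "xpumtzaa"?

In each case the input is transformed by: swap the front and back halves of the string, then delete the first 3 characters.
For "xpumtzaa", step one produces "tzaaxpum"; step two turns that into "axpum".

axpum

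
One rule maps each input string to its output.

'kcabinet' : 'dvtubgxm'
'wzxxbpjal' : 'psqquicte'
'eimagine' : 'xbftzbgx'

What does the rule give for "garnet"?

ztkgxm

The rule is to shift every letter 7 places backward in the alphabet (wrapping around).
Applying that to "garnet" gives "ztkgxm".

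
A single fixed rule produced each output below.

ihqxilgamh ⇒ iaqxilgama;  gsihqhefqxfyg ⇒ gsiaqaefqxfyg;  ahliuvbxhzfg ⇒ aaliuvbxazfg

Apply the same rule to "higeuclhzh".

aigeuclaza

Looking at the pairs, the operation is to replace every "h" with "a".
On "higeuclhzh" that produces "aigeuclaza".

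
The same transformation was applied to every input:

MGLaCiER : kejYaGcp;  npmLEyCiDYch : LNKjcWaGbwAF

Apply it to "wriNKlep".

UPGliJCN

The transformation: flip the case of every letter, then shift every letter 2 places backward in the alphabet (wrapping around).
Doing the same to "wriNKlep": "UPGliJCN".
(Check on "npmLEyCiDYch": → "NPMleYcIdyCH" → "LNKjcWaGbwAF" ✓)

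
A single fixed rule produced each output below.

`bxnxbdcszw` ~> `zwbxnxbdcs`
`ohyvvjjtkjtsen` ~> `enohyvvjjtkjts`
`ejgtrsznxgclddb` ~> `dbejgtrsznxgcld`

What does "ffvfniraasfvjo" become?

joffvfniraasfv

The pattern: move the last 2 characters to the front (rotate right by 2).
For "ffvfniraasfvjo" the result is "joffvfniraasfv".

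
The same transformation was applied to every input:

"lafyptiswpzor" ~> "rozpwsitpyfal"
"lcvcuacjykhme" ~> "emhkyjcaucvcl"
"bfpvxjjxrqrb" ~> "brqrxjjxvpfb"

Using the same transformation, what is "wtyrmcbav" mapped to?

Rule — reverse the string.
Doing the same to "wtyrmcbav": "vabcmrytw".

vabcmrytw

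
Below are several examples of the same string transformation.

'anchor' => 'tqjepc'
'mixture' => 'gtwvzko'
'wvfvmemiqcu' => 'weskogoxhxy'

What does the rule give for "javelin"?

pkngxcl

What's happening: reverse the string, then shift every letter 2 places forward in the alphabet (wrapping around).
"javelin" → "nilevaj" → "pkngxcl".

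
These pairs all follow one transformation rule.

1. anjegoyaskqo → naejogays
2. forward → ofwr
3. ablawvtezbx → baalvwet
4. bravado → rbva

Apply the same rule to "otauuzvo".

What's happening: delete the last 3 characters, then swap each adjacent pair of characters (1↔2, 3↔4, ...).
For "otauuzvo", step one produces "otauu"; step two turns that into "touau".

touau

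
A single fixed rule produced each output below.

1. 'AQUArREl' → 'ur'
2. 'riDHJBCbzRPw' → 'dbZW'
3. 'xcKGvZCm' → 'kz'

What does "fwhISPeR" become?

What's happening: flip the case of every letter, then keep one character in every 3, starting at position 3 (positions 3rd, 6th, 9th, ...).
Starting from "fwhISPeR": after the first operation, "FWHispEr"; after the second, "Hp".

Hp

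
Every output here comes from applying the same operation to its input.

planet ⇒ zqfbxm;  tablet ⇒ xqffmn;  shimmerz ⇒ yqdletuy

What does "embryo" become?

Each output is the input with this applied: swap the front and back halves of the string, then shift every letter 12 places forward in the alphabet (wrapping around).
"embryo" → "ryoemb" → "dkaqyn".

dkaqyn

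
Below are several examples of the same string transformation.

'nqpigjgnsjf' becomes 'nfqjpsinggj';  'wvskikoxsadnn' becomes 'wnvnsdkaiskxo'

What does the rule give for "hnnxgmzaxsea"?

The rule is to take characters alternately from the front and the back (1st, last, 2nd, 2nd-last, ...).
For "hnnxgmzaxsea" the result is "hanensxxgamz".

hanensxxgamz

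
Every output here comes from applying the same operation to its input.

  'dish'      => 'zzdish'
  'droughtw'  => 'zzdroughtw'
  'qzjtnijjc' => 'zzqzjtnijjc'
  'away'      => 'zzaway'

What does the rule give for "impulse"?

zzimpulse

Each output is the input with this applied: prepend "zz".
So "impulse" becomes "zzimpulse".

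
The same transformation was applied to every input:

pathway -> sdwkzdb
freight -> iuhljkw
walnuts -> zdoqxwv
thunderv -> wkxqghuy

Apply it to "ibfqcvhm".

In each case the input is transformed by: shift every letter 3 places forward in the alphabet (wrapping around).
"ibfqcvhm" → "leitfykp".

leitfykp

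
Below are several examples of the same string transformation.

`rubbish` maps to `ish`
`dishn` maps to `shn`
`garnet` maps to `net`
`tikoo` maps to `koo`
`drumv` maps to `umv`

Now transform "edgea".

gea

The transformation: keep only the last 3 characters.
For "edgea" the result is "gea".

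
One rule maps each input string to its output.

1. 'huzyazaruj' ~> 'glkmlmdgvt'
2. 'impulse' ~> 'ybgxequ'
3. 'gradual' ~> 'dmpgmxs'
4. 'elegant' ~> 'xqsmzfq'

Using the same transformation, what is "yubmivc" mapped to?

gnyuhok

The rule is to shift every letter 12 places forward in the alphabet (wrapping around), then move the first character to the end.
Working it through for "yubmivc": intermediate "kgnyuho", final "gnyuhok".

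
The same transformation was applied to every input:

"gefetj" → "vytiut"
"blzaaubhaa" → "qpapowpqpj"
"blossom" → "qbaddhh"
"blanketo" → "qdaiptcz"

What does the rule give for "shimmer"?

Each output is the input with this applied: take characters alternately from the front and the back (1st, last, 2nd, 2nd-last, ...), then shift every letter 11 places backward in the alphabet (wrapping around).
Applying both steps to "shimmer": "srheimm", then "hgwtxbb".

hgwtxbb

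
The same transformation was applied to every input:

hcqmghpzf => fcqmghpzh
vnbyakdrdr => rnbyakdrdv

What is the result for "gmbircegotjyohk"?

The pattern: swap the first and last characters.
"gmbircegotjyohk" → "kmbircegotjyohg".

kmbircegotjyohg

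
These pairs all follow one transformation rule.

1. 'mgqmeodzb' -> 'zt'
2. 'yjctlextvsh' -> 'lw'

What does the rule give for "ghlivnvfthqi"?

What's happening: shift every letter 13 places forward in the alphabet (wrapping around) — i.e. ROT13, then keep only the first 2 characters.
Starting from "ghlivnvfthqi": after the first operation, "tuyviaisgudv"; after the second, "tu".

tu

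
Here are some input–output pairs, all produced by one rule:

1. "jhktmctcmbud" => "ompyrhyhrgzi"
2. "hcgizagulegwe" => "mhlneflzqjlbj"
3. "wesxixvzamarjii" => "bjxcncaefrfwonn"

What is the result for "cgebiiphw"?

In each case the input is transformed by: shift every letter 5 places forward in the alphabet (wrapping around).
So "cgebiiphw" becomes "hljgnnumb".

hljgnnumb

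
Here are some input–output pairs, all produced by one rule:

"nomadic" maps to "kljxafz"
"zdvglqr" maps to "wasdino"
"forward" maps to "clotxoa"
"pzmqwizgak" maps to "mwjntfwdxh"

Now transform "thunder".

qerkabo

The transformation: shift every letter 3 places backward in the alphabet (wrapping around).
Doing the same to "thunder": "qerkabo".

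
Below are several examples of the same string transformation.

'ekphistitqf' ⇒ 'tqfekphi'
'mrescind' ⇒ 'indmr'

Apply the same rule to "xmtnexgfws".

What's happening: move the last 3 characters to the front (rotate right by 3), then delete the last 3 characters.
Starting from "xmtnexgfws": after the first operation, "fwsxmtnexg"; after the second, "fwsxmtn".

fwsxmtn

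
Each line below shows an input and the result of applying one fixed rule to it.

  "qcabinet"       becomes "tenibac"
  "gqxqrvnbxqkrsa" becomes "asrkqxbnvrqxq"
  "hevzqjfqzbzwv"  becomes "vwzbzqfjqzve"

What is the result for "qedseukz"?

Each output is the input with this applied: reverse the string, then delete the last character.
Doing the same to "qedseukz": "zkuesde".

zkuesde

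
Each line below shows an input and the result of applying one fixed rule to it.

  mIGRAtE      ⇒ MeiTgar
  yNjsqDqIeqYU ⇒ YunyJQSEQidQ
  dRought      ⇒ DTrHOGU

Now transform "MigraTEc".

mCIeGtRA

What's happening: flip the case of every letter, then take characters alternately from the front and the back (1st, last, 2nd, 2nd-last, ...).
Applying that to "MigraTEc" gives "mCIeGtRA".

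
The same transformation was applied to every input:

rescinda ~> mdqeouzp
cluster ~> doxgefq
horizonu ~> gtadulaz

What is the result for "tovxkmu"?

The transformation: shift every letter 12 places forward in the alphabet (wrapping around), then move the last character to the front.
For "tovxkmu", step one produces "fahjwyg"; step two turns that into "gfahjwy".

gfahjwy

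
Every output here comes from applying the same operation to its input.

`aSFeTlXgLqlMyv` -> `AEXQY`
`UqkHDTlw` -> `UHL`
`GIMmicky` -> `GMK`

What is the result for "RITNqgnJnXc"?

RNNX

In each case the input is transformed by: keep one character in every 3, starting at position 1 (positions 1st, 4th, 7th, ...), then convert every letter to uppercase.
Applying both steps to "RITNqgnJnXc": "RNnX", then "RNNX".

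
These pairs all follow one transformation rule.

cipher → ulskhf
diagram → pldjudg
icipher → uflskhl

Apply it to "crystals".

Each output is the input with this applied: swap the first and last characters, then shift every letter 3 places forward in the alphabet (wrapping around).
For "crystals", step one produces "srystalc"; step two turns that into "vubvwdof".

vubvwdof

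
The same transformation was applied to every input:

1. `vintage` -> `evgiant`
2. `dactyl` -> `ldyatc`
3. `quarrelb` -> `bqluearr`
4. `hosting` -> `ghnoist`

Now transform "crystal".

Rule — reverse the string, then take characters alternately from the front and the back (1st, last, 2nd, 2nd-last, ...).
On "crystal": the first step gives "latsyrc", and the second then gives "lcartys".

lcartys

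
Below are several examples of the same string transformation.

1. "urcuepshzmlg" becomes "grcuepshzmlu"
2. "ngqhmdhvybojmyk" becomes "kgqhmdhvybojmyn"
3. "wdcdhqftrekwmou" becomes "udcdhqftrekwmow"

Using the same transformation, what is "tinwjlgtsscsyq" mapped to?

The rule is to swap the first and last characters.
Applying that to "tinwjlgtsscsyq" gives "qinwjlgtsscsyt".

qinwjlgtsscsyt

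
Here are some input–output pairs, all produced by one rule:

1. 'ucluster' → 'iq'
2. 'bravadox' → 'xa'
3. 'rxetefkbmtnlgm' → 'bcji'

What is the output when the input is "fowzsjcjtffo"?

In each case the input is transformed by: keep one character in every 3, starting at position 3 (positions 3rd, 6th, 9th, ...), then shift every letter 3 places backward in the alphabet (wrapping around).
Applying that to "fowzsjcjtffo" gives "tgql".

tgql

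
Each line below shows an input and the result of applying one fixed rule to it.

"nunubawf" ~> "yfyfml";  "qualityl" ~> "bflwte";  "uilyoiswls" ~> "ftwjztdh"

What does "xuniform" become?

The rule is to delete the last 2 characters, then shift every letter 11 places forward in the alphabet (wrapping around).
Starting from "xuniform": after the first operation, "xunifo"; after the second, "ifytqz".

ifytqz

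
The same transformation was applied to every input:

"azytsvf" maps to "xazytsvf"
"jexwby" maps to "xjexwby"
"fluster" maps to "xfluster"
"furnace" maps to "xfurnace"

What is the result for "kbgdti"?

Looking at the pairs, the operation is to prepend "x".
For "kbgdti" the result is "xkbgdti".

xkbgdti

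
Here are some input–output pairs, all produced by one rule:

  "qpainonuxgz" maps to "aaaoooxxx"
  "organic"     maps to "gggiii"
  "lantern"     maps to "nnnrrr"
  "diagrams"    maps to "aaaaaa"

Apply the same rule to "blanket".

Looking at the pairs, the operation is to keep one character in every 3, starting at position 3 (positions 3rd, 6th, 9th, ...), then repeat every character 3 times.
Working it through for "blanket": intermediate "ae", final "aaaeee".
(Check on "diagrams": → "aa" → "aaaaaa" ✓)

aaaeee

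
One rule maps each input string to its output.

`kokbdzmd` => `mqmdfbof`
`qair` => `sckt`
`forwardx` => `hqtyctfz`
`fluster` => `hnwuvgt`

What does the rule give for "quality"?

What's happening: shift every letter 2 places forward in the alphabet (wrapping around).
So "quality" becomes "swcnkva".

swcnkva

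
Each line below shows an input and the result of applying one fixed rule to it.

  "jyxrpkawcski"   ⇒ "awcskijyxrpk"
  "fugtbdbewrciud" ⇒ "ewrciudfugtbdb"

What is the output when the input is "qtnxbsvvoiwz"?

vvoiwzqtnxbs

What's happening: swap the front and back halves of the string.
For "qtnxbsvvoiwz" the result is "vvoiwzqtnxbs".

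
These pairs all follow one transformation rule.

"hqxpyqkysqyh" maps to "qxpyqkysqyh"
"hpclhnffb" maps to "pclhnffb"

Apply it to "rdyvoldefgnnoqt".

The pattern: delete the first character.
For "rdyvoldefgnnoqt" the result is "dyvoldefgnnoqt".

dyvoldefgnnoqt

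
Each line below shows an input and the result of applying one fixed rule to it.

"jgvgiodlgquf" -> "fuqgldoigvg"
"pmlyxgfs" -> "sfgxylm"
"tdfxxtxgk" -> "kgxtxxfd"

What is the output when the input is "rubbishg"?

Looking at the pairs, the operation is to delete the first character, then reverse the string.
Applying both steps to "rubbishg": "ubbishg", then "ghsibbu".

ghsibbu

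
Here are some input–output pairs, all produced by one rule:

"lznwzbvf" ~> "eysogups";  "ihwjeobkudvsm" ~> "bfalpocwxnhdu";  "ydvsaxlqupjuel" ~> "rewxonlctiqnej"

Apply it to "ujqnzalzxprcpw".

npcijvgksitqes

The rule is to shift every letter 7 places backward in the alphabet (wrapping around), then take characters alternately from the front and the back (1st, last, 2nd, 2nd-last, ...).
Working it through for "ujqnzalzxprcpw": intermediate "ncjgstesqikvip", final "npcijvgksitqes".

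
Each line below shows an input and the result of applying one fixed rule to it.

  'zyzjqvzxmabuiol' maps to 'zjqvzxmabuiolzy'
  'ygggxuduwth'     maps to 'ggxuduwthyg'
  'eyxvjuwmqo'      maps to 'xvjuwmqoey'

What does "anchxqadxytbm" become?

The transformation: move the first 2 characters to the end (rotate left by 2).
"anchxqadxytbm" → "chxqadxytbman".

chxqadxytbman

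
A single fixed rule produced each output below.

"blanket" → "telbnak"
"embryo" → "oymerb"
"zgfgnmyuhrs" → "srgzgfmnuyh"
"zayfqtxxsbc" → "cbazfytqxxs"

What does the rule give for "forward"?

In each case the input is transformed by: move the last 2 characters to the front (rotate right by 2), then swap each adjacent pair of characters (1↔2, 3↔4, ...).
For "forward" the result is "drofwra".
(Check on "embryo": → "yoembr" → "oymerb" ✓)

drofwra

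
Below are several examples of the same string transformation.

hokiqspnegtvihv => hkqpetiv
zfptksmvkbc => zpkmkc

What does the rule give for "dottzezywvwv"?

Each output is the input with this applied: keep every other character starting from the first (positions 1st, 3rd, 5th, ...).
Doing the same to "dottzezywvwv": "dtzzww".

dtzzww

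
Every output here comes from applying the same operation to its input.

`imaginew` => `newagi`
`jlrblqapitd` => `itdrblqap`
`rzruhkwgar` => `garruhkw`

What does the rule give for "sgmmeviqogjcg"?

The transformation: delete the first 2 characters, then move the last 3 characters to the front (rotate right by 3).
So "sgmmeviqogjcg" becomes "jcgmmeviqog".
(Check on "jlrblqapitd": → "rblqapitd" → "itdrblqap" ✓)

jcgmmeviqog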